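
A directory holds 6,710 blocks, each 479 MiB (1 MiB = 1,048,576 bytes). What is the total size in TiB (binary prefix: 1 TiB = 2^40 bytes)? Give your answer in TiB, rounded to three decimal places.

3.065 TiB

Total = 6,710 × 479 MiB = 3,214,090 MiB
= 3,214,090 × 1,048,576 bytes = 3,370,217,635,840 bytes
1 TiB = 1,099,511,627,776 bytes
3,370,217,635,840 / 1,099,511,627,776 = 3.065 TiB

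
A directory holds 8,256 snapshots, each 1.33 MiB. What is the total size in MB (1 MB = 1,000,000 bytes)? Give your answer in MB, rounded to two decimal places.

11,513.87 MB

Total = 8,256 × 1.33 MiB = 10980.48 MiB
= 10980.48 × 1,048,576 bytes = 11,513,867,796.48 bytes
1 MB = 1,000,000 bytes
11,513,867,796.48 / 1,000,000 = 11,513.87 MB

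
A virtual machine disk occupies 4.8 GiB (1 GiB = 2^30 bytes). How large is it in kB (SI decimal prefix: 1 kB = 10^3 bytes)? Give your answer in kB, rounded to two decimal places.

4.8 GiB × 1,073,741,824 bytes/GiB = 5,153,960,755.2 bytes
1 kB = 1,000 bytes
5,153,960,755.2 / 1,000 = 5,153,960.76 kB

5,153,960.76 kB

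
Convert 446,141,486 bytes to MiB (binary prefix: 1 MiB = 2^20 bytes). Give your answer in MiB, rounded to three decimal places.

425.474 MiB

446,141,486 bytes given.
1 MiB = 2^20 bytes = 1,048,576 bytes
446,141,486 / 1,048,576 = 425.474 MiB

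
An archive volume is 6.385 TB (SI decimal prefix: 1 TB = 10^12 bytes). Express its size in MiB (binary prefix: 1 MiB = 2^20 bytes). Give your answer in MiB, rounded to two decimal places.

6.385 TB × 1,000,000,000,000 bytes/TB = 6,385,000,000,000 bytes
1 MiB = 2^20 bytes = 1,048,576 bytes
6,385,000,000,000 / 1,048,576 = 6,089,210.51 MiB

6,089,210.51 MiB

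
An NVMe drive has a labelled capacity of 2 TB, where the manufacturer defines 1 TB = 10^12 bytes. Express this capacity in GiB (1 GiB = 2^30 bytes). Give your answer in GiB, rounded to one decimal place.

1,862.6 GiB

2 TB × 1,000,000,000,000 bytes/TB = 2,000,000,000,000 bytes
1 GiB = 2^30 bytes = 1,073,741,824 bytes
2,000,000,000,000 / 1,073,741,824 = 1,862.6 GiB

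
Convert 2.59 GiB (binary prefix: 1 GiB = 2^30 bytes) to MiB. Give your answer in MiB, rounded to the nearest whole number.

2,652 MiB

2.59 GiB = 2.59 × 2^30 bytes = 2,780,991,324.16 bytes
1 MiB = 2^20 bytes = 1,048,576 bytes
2,780,991,324.16 / 1,048,576 = 2,652 MiB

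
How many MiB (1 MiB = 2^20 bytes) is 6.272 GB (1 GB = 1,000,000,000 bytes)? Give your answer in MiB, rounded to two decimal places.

6.272 GB × 1,000,000,000 bytes/GB = 6,272,000,000 bytes
1 MiB = 2^20 bytes = 1,048,576 bytes
6,272,000,000 / 1,048,576 = 5,981.45 MiB

5,981.45 MiB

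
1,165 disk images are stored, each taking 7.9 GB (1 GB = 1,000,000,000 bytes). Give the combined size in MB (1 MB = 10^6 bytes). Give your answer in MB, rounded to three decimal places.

Total = 1,165 × 7.9 GB = 9203.5 GB
= 9203.5 × 1,000,000,000 bytes = 9,203,500,000,000 bytes
1 MB = 1,000,000 bytes
9,203,500,000,000 / 1,000,000 = 9,203,500.000 MB

9,203,500.000 MB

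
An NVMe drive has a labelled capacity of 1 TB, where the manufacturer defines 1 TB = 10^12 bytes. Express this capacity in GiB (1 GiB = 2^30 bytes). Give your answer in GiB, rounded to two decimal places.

931.32 GiB

1 TB = 1 × 10^12 bytes = 1,000,000,000,000 bytes
1 GiB = 1,073,741,824 bytes
1,000,000,000,000 / 1,073,741,824 = 931.32 GiB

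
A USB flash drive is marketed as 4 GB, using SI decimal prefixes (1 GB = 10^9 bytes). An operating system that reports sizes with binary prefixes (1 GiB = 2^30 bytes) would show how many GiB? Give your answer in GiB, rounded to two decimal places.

4 GB = 4 × 10^9 bytes = 4,000,000,000 bytes
1 GiB = 1,073,741,824 bytes
4,000,000,000 / 1,073,741,824 = 3.73 GiB

3.73 GiB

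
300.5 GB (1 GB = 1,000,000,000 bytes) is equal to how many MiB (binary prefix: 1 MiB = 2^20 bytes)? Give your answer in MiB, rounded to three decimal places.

286,579.132 MiB

300.5 GB = 300.5 × 10^9 bytes = 300,500,000,000 bytes
1 MiB = 2^20 bytes = 1,048,576 bytes
300,500,000,000 / 1,048,576 = 286,579.132 MiB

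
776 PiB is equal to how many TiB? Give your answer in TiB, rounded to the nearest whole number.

794,624 TiB

776 PiB × 1,125,899,906,842,624 bytes/PiB = 873,698,327,709,876,224 bytes
1 TiB = 1,099,511,627,776 bytes
873,698,327,709,876,224 / 1,099,511,627,776 = 794,624 TiB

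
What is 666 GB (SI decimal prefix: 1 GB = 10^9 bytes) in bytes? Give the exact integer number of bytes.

666,000,000,000 bytes

666 × 1,000,000,000 = 666,000,000,000 bytes  (1 GB = 10^9 bytes)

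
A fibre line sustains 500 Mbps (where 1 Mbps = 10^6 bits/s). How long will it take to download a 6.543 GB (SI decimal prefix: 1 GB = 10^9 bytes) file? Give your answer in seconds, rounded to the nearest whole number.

6.543 GB = 6,543,000,000 bytes = 52,344,000,000 bits
500 Mbps = 500,000,000 bits/s
time = 52,344,000,000 / 500,000,000 = 105 s

105 seconds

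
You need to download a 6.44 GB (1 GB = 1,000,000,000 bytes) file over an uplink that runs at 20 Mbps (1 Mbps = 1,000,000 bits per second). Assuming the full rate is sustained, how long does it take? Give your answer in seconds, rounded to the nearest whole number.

2,576 seconds

6.44 GB = 6,440,000,000 bytes = 51,520,000,000 bits
20 Mbps = 20,000,000 bits/s
time = 51,520,000,000 / 20,000,000 = 2,576 s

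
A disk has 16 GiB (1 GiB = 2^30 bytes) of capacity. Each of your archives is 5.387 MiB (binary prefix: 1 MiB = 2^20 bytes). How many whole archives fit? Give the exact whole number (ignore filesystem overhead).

Capacity: 16 GiB = 17,179,869,184 bytes
Per item: 5.387 MiB = 5,648,678.912 bytes
⌊17,179,869,184 / 5,648,678.912⌋ = 3,041

3,041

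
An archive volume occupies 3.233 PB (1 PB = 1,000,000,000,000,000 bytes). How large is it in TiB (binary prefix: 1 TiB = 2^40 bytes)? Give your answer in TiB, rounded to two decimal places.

2,940.40 TiB

3.233 PB × 1,000,000,000,000,000 bytes/PB = 3,233,000,000,000,000 bytes
1 TiB = 2^40 bytes = 1,099,511,627,776 bytes
3,233,000,000,000,000 / 1,099,511,627,776 = 2,940.40 TiB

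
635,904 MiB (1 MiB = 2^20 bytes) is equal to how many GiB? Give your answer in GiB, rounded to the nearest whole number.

621 GiB

635,904 MiB = 635,904 × 2^20 bytes = 666,793,672,704 bytes
1 GiB = 1,073,741,824 bytes
666,793,672,704 / 1,073,741,824 = 621 GiB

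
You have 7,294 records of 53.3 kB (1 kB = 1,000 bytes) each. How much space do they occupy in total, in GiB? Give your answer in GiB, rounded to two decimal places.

0.36 GiB

Total = 7,294 × 53.3 kB = 388770.2 kB
= 388770.2 × 1,000 bytes = 388,770,200 bytes
1 GiB = 1,073,741,824 bytes
388,770,200 / 1,073,741,824 = 0.36 GiB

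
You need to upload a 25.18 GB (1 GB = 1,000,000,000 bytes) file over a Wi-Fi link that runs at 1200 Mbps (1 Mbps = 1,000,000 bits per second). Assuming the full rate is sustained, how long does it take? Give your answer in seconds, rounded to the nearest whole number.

168 seconds

25.18 GB = 25,180,000,000 bytes = 201,440,000,000 bits
1200 Mbps = 1,200,000,000 bits/s
time = 201,440,000,000 / 1,200,000,000 = 168 s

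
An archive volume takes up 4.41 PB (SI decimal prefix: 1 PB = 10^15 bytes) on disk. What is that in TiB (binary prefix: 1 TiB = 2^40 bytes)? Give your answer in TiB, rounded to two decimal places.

4,010.87 TiB

4.41 PB = 4.41 × 10^15 bytes = 4,410,000,000,000,000 bytes
1 TiB = 1,099,511,627,776 bytes
4,410,000,000,000,000 / 1,099,511,627,776 = 4,010.87 TiB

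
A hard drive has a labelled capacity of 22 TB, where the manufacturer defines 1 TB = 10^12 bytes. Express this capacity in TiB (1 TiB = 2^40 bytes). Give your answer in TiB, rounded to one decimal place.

20.0 TiB

22 TB × 1,000,000,000,000 bytes/TB = 22,000,000,000,000 bytes
1 TiB = 2^40 bytes = 1,099,511,627,776 bytes
22,000,000,000,000 / 1,099,511,627,776 = 20.0 TiB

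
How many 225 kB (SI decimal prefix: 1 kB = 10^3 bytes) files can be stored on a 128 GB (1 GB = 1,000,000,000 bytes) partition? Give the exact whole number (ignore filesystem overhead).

Capacity: 128 GB = 128,000,000,000 bytes
Per item: 225 kB = 225,000 bytes
⌊128,000,000,000 / 225,000⌋ = 568,888

568,888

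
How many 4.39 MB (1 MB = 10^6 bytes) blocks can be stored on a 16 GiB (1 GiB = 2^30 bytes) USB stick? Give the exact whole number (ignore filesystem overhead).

Capacity: 16 GiB = 17,179,869,184 bytes
Per item: 4.39 MB = 4,390,000 bytes
⌊17,179,869,184 / 4,390,000⌋ = 3,913

3,913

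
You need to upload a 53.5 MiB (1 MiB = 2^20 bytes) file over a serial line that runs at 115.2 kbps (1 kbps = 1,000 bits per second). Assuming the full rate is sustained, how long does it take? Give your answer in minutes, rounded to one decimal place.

53.5 MiB = 56,098,816 bytes = 448,790,528 bits
115.2 kbps = 115,200 bits/s
time = 448,790,528 / 115,200 = 3,895.75 s
3,895.75 s / 60 = 64.9 minutes

64.9 minutes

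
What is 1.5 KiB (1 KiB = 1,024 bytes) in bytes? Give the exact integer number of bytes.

1.5 × 1,024 = 1,536 bytes  (1 KiB = 2^10 bytes)

1,536 bytes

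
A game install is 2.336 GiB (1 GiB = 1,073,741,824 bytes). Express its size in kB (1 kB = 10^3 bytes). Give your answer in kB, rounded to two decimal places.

2.336 GiB = 2.336 × 2^30 bytes = 2,508,260,900.864 bytes
1 kB = 10^3 bytes = 1,000 bytes
2,508,260,900.864 / 1,000 = 2,508,260.90 kB

2,508,260.90 kB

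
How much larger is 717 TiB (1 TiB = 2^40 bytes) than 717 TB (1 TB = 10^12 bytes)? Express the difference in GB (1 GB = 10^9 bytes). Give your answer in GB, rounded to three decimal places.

717 TiB = 717 × 1,099,511,627,776 = 788,349,837,115,392 bytes
717 TB = 717 × 1,000,000,000,000 = 717,000,000,000,000 bytes
difference = 71,349,837,115,392 bytes
71,349,837,115,392 / 1,000,000,000 = 71,349.837 GB

71,349.837 GB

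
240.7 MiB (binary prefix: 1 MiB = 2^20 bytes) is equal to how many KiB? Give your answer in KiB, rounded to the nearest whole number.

246,477 KiB

240.7 MiB × 1,048,576 bytes/MiB = 252,392,243.2 bytes
1 KiB = 1,024 bytes
252,392,243.2 / 1,024 = 246,477 KiB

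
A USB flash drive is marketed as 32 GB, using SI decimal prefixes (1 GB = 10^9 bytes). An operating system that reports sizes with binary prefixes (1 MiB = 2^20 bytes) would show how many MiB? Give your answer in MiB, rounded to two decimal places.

30,517.58 MiB

32 GB × 1,000,000,000 bytes/GB = 32,000,000,000 bytes
1 MiB = 1,048,576 bytes
32,000,000,000 / 1,048,576 = 30,517.58 MiB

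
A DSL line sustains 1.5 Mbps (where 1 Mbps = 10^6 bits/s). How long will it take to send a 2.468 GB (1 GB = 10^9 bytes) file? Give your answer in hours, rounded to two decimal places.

3.66 hours

2.468 GB = 2,468,000,000 bytes = 19,744,000,000 bits
1.5 Mbps = 1,500,000 bits/s
time = 19,744,000,000 / 1,500,000 = 13,162.6667 s
13,162.6667 s / 3600 = 3.66 hours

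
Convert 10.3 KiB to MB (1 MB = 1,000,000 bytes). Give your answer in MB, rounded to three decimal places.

10.3 KiB = 10.3 × 2^10 bytes = 10,547.2 bytes
1 MB = 1,000,000 bytes
10,547.2 / 1,000,000 = 0.011 MB

0.011 MB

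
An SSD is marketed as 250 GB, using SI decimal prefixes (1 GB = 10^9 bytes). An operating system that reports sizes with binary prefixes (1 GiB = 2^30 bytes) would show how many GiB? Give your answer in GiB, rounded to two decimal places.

250 GB = 250 × 10^9 bytes = 250,000,000,000 bytes
1 GiB = 1,073,741,824 bytes
250,000,000,000 / 1,073,741,824 = 232.83 GiB

232.83 GiB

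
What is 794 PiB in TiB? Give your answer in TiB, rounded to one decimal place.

813,056.0 TiB

794 PiB = 794 × 2^50 bytes = 893,964,526,033,043,456 bytes
1 TiB = 2^40 bytes = 1,099,511,627,776 bytes
893,964,526,033,043,456 / 1,099,511,627,776 = 813,056.0 TiB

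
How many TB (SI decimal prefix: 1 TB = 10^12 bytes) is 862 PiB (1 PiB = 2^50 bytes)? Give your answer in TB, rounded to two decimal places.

970,525.72 TB

862 PiB × 1,125,899,906,842,624 bytes/PiB = 970,525,719,698,341,888 bytes
1 TB = 1,000,000,000,000 bytes
970,525,719,698,341,888 / 1,000,000,000,000 = 970,525.72 TB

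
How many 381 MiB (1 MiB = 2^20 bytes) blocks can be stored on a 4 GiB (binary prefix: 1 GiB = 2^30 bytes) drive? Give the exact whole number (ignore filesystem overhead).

Capacity: 4 GiB = 4,294,967,296 bytes
Per item: 381 MiB = 399,507,456 bytes
⌊4,294,967,296 / 399,507,456⌋ = 10

10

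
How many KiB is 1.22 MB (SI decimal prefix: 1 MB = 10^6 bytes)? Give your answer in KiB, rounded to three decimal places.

1,191.406 KiB

1.22 MB = 1.22 × 10^6 bytes = 1,220,000 bytes
1 KiB = 1,024 bytes
1,220,000 / 1,024 = 1,191.406 KiB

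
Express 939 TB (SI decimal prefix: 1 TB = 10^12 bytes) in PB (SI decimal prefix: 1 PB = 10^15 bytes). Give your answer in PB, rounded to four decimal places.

939 TB = 939 × 10^12 bytes = 939,000,000,000,000 bytes
1 PB = 10^15 bytes = 1,000,000,000,000,000 bytes
939,000,000,000,000 / 1,000,000,000,000,000 = 0.9390 PB

0.9390 PB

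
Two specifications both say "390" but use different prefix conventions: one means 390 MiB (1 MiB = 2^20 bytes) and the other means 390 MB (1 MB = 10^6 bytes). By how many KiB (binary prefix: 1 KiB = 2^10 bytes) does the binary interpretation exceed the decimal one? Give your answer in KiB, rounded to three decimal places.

390 MiB = 390 × 1,048,576 = 408,944,640 bytes
390 MB = 390 × 1,000,000 = 390,000,000 bytes
difference = 18,944,640 bytes
18,944,640 / 1,024 = 18,500.625 KiB

18,500.625 KiB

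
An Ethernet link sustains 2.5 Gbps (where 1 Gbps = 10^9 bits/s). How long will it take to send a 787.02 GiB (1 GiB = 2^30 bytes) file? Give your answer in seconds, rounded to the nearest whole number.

2,704 seconds

787.02 GiB = 845,056,290,324.48 bytes = 6,760,450,322,595.84 bits
2.5 Gbps = 2,500,000,000 bits/s
time = 6,760,450,322,595.84 / 2,500,000,000 = 2,704 s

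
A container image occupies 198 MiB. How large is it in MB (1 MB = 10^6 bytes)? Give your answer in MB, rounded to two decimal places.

207.62 MB

198 MiB = 198 × 2^20 bytes = 207,618,048 bytes
1 MB = 10^6 bytes = 1,000,000 bytes
207,618,048 / 1,000,000 = 207.62 MB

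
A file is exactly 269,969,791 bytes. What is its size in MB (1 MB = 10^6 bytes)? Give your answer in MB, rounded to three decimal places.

269,969,791 bytes given.
1 MB = 10^6 bytes = 1,000,000 bytes
269,969,791 / 1,000,000 = 269.970 MB

269.970 MB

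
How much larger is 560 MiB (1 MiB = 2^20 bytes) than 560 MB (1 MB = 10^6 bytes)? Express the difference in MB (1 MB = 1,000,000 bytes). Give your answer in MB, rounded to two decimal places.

560 MiB = 560 × 1,048,576 = 587,202,560 bytes
560 MB = 560 × 1,000,000 = 560,000,000 bytes
difference = 27,202,560 bytes
27,202,560 / 1,000,000 = 27.20 MB

27.20 MB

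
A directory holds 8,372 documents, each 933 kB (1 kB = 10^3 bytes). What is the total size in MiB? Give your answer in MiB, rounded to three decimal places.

7,449.223 MiB

Total = 8,372 × 933 kB = 7,811,076 kB
= 7,811,076 × 1,000 bytes = 7,811,076,000 bytes
1 MiB = 1,048,576 bytes
7,811,076,000 / 1,048,576 = 7,449.223 MiB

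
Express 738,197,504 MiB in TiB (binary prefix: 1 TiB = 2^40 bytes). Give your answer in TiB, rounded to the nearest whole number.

704 TiB

738,197,504 MiB × 1,048,576 bytes/MiB = 774,056,185,954,304 bytes
1 TiB = 1,099,511,627,776 bytes
774,056,185,954,304 / 1,099,511,627,776 = 704 TiB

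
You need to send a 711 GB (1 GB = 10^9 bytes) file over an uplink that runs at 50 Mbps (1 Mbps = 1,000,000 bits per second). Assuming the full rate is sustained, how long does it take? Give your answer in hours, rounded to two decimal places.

31.60 hours

711 GB = 711,000,000,000 bytes = 5,688,000,000,000 bits
50 Mbps = 50,000,000 bits/s
time = 5,688,000,000,000 / 50,000,000 = 113,760.0000 s
113,760.0000 s / 3600 = 31.60 hours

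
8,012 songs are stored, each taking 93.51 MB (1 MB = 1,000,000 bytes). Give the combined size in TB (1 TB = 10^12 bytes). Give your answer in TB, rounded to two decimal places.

0.75 TB

Total = 8,012 × 93.51 MB = 749202.12 MB
= 749202.12 × 1,000,000 bytes = 749,202,120,000 bytes
1 TB = 1,000,000,000,000 bytes
749,202,120,000 / 1,000,000,000,000 = 0.75 TB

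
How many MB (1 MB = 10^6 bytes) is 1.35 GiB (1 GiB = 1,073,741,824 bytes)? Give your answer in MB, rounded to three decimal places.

1.35 GiB = 1.35 × 2^30 bytes = 1,449,551,462.4 bytes
1 MB = 1,000,000 bytes
1,449,551,462.4 / 1,000,000 = 1,449.551 MB

1,449.551 MB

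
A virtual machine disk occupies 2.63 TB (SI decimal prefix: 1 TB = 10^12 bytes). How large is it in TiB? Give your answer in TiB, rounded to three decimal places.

2.63 TB × 1,000,000,000,000 bytes/TB = 2,630,000,000,000 bytes
1 TiB = 1,099,511,627,776 bytes
2,630,000,000,000 / 1,099,511,627,776 = 2.392 TiB

2.392 TiB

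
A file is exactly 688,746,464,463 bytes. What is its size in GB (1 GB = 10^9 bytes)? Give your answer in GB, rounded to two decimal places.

688,746,464,463 bytes given.
1 GB = 1,000,000,000 bytes
688,746,464,463 / 1,000,000,000 = 688.75 GB

688.75 GB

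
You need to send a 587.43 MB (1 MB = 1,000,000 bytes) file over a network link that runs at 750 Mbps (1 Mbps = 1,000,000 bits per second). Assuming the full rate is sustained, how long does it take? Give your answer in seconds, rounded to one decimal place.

587.43 MB = 587,430,000 bytes = 4,699,440,000 bits
750 Mbps = 750,000,000 bits/s
time = 4,699,440,000 / 750,000,000 = 6.3 s

6.3 seconds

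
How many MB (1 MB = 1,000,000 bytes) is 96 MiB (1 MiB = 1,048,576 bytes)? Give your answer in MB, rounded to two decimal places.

100.66 MB

96 MiB = 96 × 2^20 bytes = 100,663,296 bytes
1 MB = 10^6 bytes = 1,000,000 bytes
100,663,296 / 1,000,000 = 100.66 MB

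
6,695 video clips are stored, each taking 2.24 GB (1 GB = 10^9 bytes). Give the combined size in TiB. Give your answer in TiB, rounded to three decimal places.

13.640 TiB

Total = 6,695 × 2.24 GB = 14996.8 GB
= 14996.8 × 1,000,000,000 bytes = 14,996,800,000,000 bytes
1 TiB = 1,099,511,627,776 bytes
14,996,800,000,000 / 1,099,511,627,776 = 13.640 TiB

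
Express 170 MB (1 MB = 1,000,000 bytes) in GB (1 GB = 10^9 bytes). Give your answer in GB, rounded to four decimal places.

0.1700 GB

170 MB = 170 × 10^6 bytes = 170,000,000 bytes
1 GB = 10^9 bytes = 1,000,000,000 bytes
170,000,000 / 1,000,000,000 = 0.1700 GB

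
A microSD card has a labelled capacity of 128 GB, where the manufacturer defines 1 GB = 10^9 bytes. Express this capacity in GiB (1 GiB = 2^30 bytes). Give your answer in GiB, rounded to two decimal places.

119.21 GiB

128 GB = 128 × 10^9 bytes = 128,000,000,000 bytes
1 GiB = 2^30 bytes = 1,073,741,824 bytes
128,000,000,000 / 1,073,741,824 = 119.21 GiB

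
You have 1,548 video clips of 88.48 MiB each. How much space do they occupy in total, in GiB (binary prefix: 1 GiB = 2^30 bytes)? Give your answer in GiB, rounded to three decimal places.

133.757 GiB

Total = 1,548 × 88.48 MiB = 136967.04 MiB
= 136967.04 × 1,048,576 bytes = 143,620,350,935.04 bytes
1 GiB = 1,073,741,824 bytes
143,620,350,935.04 / 1,073,741,824 = 133.757 GiB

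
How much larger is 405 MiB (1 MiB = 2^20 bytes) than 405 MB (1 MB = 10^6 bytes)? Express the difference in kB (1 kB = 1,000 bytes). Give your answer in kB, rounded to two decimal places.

405 MiB = 405 × 1,048,576 = 424,673,280 bytes
405 MB = 405 × 1,000,000 = 405,000,000 bytes
difference = 19,673,280 bytes
19,673,280 / 1,000 = 19,673.28 kB

19,673.28 kB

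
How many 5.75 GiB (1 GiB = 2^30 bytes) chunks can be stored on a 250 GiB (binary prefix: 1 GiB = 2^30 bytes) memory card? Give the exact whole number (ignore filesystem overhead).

Capacity: 250 GiB = 268,435,456,000 bytes
Per item: 5.75 GiB = 6,174,015,488 bytes
⌊268,435,456,000 / 6,174,015,488⌋ = 43

43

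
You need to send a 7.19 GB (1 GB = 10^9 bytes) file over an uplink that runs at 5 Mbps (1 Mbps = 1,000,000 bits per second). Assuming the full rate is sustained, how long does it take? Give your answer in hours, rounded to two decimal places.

3.20 hours

7.19 GB = 7,190,000,000 bytes = 57,520,000,000 bits
5 Mbps = 5,000,000 bits/s
time = 57,520,000,000 / 5,000,000 = 11,504.0000 s
11,504.0000 s / 3600 = 3.20 hours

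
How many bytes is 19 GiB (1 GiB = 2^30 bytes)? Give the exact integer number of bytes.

20,401,094,656 bytes

19 × 1,073,741,824 = 20,401,094,656 bytes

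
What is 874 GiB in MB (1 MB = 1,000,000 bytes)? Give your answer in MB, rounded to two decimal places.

938,450.35 MB

874 GiB × 1,073,741,824 bytes/GiB = 938,450,354,176 bytes
1 MB = 10^6 bytes = 1,000,000 bytes
938,450,354,176 / 1,000,000 = 938,450.35 MB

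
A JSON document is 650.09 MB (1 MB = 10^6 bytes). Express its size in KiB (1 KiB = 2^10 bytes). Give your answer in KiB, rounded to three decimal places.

650.09 MB = 650.09 × 10^6 bytes = 650,090,000 bytes
1 KiB = 1,024 bytes
650,090,000 / 1,024 = 634,853.516 KiB

634,853.516 KiB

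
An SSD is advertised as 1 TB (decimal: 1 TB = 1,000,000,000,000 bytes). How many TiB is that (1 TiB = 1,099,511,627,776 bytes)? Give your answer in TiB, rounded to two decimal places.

1 TB = 1 × 10^12 bytes = 1,000,000,000,000 bytes
1 TiB = 2^40 bytes = 1,099,511,627,776 bytes
1,000,000,000,000 / 1,099,511,627,776 = 0.91 TiB

0.91 TiB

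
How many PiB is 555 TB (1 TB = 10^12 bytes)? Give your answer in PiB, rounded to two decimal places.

555 TB × 1,000,000,000,000 bytes/TB = 555,000,000,000,000 bytes
1 PiB = 2^50 bytes = 1,125,899,906,842,624 bytes
555,000,000,000,000 / 1,125,899,906,842,624 = 0.49 PiB

0.49 PiB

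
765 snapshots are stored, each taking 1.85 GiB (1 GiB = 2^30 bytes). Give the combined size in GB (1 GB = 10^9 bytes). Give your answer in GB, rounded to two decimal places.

Total = 765 × 1.85 GiB = 1415.25 GiB
= 1415.25 × 1,073,741,824 bytes = 1,519,613,116,416 bytes
1 GB = 1,000,000,000 bytes
1,519,613,116,416 / 1,000,000,000 = 1,519.61 GB

1,519.61 GB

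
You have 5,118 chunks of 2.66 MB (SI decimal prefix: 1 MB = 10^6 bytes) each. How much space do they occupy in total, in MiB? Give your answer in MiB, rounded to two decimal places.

12,983.21 MiB

Total = 5,118 × 2.66 MB = 13613.88 MB
= 13613.88 × 1,000,000 bytes = 13,613,880,000 bytes
1 MiB = 1,048,576 bytes
13,613,880,000 / 1,048,576 = 12,983.21 MiB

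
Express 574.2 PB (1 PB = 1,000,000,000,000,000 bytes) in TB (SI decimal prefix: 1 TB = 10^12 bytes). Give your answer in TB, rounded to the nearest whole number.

574,200 TB

574.2 PB = 574.2 × 10^15 bytes = 574,200,000,000,000,000 bytes
1 TB = 1,000,000,000,000 bytes
574,200,000,000,000,000 / 1,000,000,000,000 = 574,200 TB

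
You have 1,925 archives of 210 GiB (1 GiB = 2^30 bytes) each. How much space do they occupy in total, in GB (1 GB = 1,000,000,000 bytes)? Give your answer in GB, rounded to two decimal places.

Total = 1,925 × 210 GiB = 404,250 GiB
= 404,250 × 1,073,741,824 bytes = 434,060,132,352,000 bytes
1 GB = 1,000,000,000 bytes
434,060,132,352,000 / 1,000,000,000 = 434,060.13 GB

434,060.13 GB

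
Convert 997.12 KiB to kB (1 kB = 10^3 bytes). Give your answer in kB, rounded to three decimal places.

997.12 KiB = 997.12 × 2^10 bytes = 1,021,050.88 bytes
1 kB = 10^3 bytes = 1,000 bytes
1,021,050.88 / 1,000 = 1,021.051 kB

1,021.051 kB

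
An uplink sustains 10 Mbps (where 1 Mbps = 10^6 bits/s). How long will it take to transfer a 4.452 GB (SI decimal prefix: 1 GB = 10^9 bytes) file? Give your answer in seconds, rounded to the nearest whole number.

3,562 seconds

4.452 GB = 4,452,000,000 bytes = 35,616,000,000 bits
10 Mbps = 10,000,000 bits/s
time = 35,616,000,000 / 10,000,000 = 3,562 s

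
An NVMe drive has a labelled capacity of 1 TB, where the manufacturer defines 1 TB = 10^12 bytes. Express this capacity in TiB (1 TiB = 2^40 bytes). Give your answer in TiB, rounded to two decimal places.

1 TB × 1,000,000,000,000 bytes/TB = 1,000,000,000,000 bytes
1 TiB = 1,099,511,627,776 bytes
1,000,000,000,000 / 1,099,511,627,776 = 0.91 TiB

0.91 TiB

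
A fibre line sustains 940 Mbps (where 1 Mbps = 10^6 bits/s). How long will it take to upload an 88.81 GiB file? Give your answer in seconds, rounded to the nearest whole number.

812 seconds

88.81 GiB = 95,359,011,389.44 bytes = 762,872,091,115.52 bits
940 Mbps = 940,000,000 bits/s
time = 762,872,091,115.52 / 940,000,000 = 812 s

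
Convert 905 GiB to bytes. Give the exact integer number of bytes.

905 × 1,073,741,824 = 971,736,350,720 bytes

971,736,350,720 bytes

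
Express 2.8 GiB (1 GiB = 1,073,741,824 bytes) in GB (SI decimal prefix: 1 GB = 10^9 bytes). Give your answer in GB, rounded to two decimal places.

2.8 GiB = 2.8 × 2^30 bytes = 3,006,477,107.2 bytes
1 GB = 10^9 bytes = 1,000,000,000 bytes
3,006,477,107.2 / 1,000,000,000 = 3.01 GB

3.01 GB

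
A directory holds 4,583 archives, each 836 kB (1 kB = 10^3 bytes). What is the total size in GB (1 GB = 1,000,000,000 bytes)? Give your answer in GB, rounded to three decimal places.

Total = 4,583 × 836 kB = 3,831,388 kB
= 3,831,388 × 1,000 bytes = 3,831,388,000 bytes
1 GB = 1,000,000,000 bytes
3,831,388,000 / 1,000,000,000 = 3.831 GB

3.831 GB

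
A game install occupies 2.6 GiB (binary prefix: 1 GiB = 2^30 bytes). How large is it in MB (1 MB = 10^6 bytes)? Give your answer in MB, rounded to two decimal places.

2,791.73 MB

2.6 GiB = 2.6 × 2^30 bytes = 2,791,728,742.4 bytes
1 MB = 1,000,000 bytes
2,791,728,742.4 / 1,000,000 = 2,791.73 MB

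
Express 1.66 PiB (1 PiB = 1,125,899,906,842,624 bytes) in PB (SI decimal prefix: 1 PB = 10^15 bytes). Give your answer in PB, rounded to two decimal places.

1.66 PiB = 1.66 × 2^50 bytes = 1,868,993,845,358,755.84 bytes
1 PB = 10^15 bytes = 1,000,000,000,000,000 bytes
1,868,993,845,358,755.84 / 1,000,000,000,000,000 = 1.87 PB

1.87 PB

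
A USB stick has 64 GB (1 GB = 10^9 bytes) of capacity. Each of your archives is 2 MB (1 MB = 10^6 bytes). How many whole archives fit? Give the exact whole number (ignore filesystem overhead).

Capacity: 64 GB = 64,000,000,000 bytes
Per item: 2 MB = 2,000,000 bytes
⌊64,000,000,000 / 2,000,000⌋ = 32,000

32,000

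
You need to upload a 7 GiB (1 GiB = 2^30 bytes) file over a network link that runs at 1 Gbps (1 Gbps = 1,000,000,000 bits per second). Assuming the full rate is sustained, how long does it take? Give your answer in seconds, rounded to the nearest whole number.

60 seconds

7 GiB = 7,516,192,768 bytes = 60,129,542,144 bits
1 Gbps = 1,000,000,000 bits/s
time = 60,129,542,144 / 1,000,000,000 = 60 s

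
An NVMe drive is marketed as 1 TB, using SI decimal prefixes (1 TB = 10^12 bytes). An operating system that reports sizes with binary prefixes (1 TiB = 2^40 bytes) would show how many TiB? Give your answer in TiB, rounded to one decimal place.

1 TB = 1 × 10^12 bytes = 1,000,000,000,000 bytes
1 TiB = 1,099,511,627,776 bytes
1,000,000,000,000 / 1,099,511,627,776 = 0.9 TiB

0.9 TiB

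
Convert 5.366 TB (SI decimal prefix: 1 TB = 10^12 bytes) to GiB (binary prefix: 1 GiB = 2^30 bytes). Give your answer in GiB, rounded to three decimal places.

5.366 TB × 1,000,000,000,000 bytes/TB = 5,366,000,000,000 bytes
1 GiB = 2^30 bytes = 1,073,741,824 bytes
5,366,000,000,000 / 1,073,741,824 = 4,997.477 GiB

4,997.477 GiB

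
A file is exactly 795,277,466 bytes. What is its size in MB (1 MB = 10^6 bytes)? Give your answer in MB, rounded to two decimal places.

795.28 MB

795,277,466 bytes given.
1 MB = 1,000,000 bytes
795,277,466 / 1,000,000 = 795.28 MB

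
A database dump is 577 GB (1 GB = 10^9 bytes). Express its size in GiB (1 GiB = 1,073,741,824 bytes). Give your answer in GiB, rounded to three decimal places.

537.373 GiB

577 GB × 1,000,000,000 bytes/GB = 577,000,000,000 bytes
1 GiB = 1,073,741,824 bytes
577,000,000,000 / 1,073,741,824 = 537.373 GiB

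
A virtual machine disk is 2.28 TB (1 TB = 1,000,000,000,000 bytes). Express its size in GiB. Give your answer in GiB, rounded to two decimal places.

2.28 TB = 2.28 × 10^12 bytes = 2,280,000,000,000 bytes
1 GiB = 1,073,741,824 bytes
2,280,000,000,000 / 1,073,741,824 = 2,123.42 GiB

2,123.42 GiB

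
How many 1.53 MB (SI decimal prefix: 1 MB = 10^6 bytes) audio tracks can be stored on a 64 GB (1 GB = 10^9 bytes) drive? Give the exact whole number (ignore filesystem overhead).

41,830

Capacity: 64 GB = 64,000,000,000 bytes
Per item: 1.53 MB = 1,530,000 bytes
⌊64,000,000,000 / 1,530,000⌋ = 41,830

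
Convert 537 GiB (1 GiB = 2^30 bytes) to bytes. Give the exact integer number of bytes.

576,599,359,488 bytes

537 × 1,073,741,824 = 576,599,359,488 bytes  (1 GiB = 2^30 bytes)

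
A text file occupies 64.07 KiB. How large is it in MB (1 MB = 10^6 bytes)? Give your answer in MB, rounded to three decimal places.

0.066 MB

64.07 KiB = 64.07 × 2^10 bytes = 65,607.68 bytes
1 MB = 1,000,000 bytes
65,607.68 / 1,000,000 = 0.066 MB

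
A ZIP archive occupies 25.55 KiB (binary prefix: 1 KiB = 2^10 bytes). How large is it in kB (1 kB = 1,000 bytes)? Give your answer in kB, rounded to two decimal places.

25.55 KiB = 25.55 × 2^10 bytes = 26,163.2 bytes
1 kB = 10^3 bytes = 1,000 bytes
26,163.2 / 1,000 = 26.16 kB

26.16 kB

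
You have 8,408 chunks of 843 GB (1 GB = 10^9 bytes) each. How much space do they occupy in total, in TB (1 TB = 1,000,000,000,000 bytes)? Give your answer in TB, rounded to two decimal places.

7,087.94 TB

Total = 8,408 × 843 GB = 7,087,944 GB
= 7,087,944 × 1,000,000,000 bytes = 7,087,944,000,000,000 bytes
1 TB = 1,000,000,000,000 bytes
7,087,944,000,000,000 / 1,000,000,000,000 = 7,087.94 TB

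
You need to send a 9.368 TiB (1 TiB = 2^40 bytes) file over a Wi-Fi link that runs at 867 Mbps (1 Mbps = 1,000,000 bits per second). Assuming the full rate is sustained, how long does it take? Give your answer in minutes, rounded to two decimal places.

1,584.04 minutes

9.368 TiB = 10,300,224,929,005.568 bytes = 82,401,799,432,044.544 bits
867 Mbps = 867,000,000 bits/s
time = 82,401,799,432,044.544 / 867,000,000 = 95,042.445 s
95,042.445 s / 60 = 1,584.04 minutes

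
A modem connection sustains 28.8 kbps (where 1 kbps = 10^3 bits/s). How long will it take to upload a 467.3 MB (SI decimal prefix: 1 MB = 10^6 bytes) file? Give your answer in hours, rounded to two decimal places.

467.3 MB = 467,300,000 bytes = 3,738,400,000 bits
28.8 kbps = 28,800 bits/s
time = 3,738,400,000 / 28,800 = 129,805.5556 s
129,805.5556 s / 3600 = 36.06 hours

36.06 hours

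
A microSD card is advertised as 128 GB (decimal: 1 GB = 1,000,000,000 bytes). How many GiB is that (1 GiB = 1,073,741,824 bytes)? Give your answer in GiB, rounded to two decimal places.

128 GB = 128 × 10^9 bytes = 128,000,000,000 bytes
1 GiB = 2^30 bytes = 1,073,741,824 bytes
128,000,000,000 / 1,073,741,824 = 119.21 GiB

119.21 GiB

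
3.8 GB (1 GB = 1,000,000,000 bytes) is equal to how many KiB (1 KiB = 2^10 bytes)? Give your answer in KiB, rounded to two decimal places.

3.8 GB = 3.8 × 10^9 bytes = 3,800,000,000 bytes
1 KiB = 1,024 bytes
3,800,000,000 / 1,024 = 3,710,937.50 KiB

3,710,937.50 KiB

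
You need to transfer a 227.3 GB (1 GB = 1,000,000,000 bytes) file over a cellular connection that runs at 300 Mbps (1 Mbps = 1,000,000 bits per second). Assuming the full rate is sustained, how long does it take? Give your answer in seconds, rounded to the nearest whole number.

6,061 seconds

227.3 GB = 227,300,000,000 bytes = 1,818,400,000,000 bits
300 Mbps = 300,000,000 bits/s
time = 1,818,400,000,000 / 300,000,000 = 6,061 s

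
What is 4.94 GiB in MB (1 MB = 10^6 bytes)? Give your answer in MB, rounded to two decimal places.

4.94 GiB = 4.94 × 2^30 bytes = 5,304,284,610.56 bytes
1 MB = 10^6 bytes = 1,000,000 bytes
5,304,284,610.56 / 1,000,000 = 5,304.28 MB

5,304.28 MB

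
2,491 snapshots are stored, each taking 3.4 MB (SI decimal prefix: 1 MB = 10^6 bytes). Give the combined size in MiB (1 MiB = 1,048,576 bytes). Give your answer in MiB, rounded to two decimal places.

Total = 2,491 × 3.4 MB = 8469.4 MB
= 8469.4 × 1,000,000 bytes = 8,469,400,000 bytes
1 MiB = 1,048,576 bytes
8,469,400,000 / 1,048,576 = 8,077.05 MiB

8,077.05 MiB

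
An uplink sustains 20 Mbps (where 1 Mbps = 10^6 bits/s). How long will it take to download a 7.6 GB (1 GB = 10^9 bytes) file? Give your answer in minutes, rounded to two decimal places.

7.6 GB = 7,600,000,000 bytes = 60,800,000,000 bits
20 Mbps = 20,000,000 bits/s
time = 60,800,000,000 / 20,000,000 = 3,040.000 s
3,040.000 s / 60 = 50.67 minutes

50.67 minutes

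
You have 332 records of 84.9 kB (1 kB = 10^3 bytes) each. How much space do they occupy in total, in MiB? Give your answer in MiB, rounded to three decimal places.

Total = 332 × 84.9 kB = 28186.8 kB
= 28186.8 × 1,000 bytes = 28,186,800 bytes
1 MiB = 1,048,576 bytes
28,186,800 / 1,048,576 = 26.881 MiB

26.881 MiB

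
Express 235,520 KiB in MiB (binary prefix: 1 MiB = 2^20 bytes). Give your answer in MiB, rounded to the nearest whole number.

230 MiB

235,520 KiB = 235,520 × 2^10 bytes = 241,172,480 bytes
1 MiB = 2^20 bytes = 1,048,576 bytes
241,172,480 / 1,048,576 = 230 MiB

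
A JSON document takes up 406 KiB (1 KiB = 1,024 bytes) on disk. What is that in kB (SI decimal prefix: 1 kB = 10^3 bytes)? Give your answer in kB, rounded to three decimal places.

406 KiB = 406 × 2^10 bytes = 415,744 bytes
1 kB = 1,000 bytes
415,744 / 1,000 = 415.744 kB

415.744 kB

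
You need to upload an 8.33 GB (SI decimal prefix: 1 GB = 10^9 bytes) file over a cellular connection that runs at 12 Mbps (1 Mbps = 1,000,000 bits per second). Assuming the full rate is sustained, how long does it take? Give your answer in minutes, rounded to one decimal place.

92.6 minutes

8.33 GB = 8,330,000,000 bytes = 66,640,000,000 bits
12 Mbps = 12,000,000 bits/s
time = 66,640,000,000 / 12,000,000 = 5,553.33 s
5,553.33 s / 60 = 92.6 minutes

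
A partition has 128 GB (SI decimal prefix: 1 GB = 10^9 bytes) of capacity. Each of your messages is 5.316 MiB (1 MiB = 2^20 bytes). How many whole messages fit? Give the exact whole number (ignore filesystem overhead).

22,962

Capacity: 128 GB = 128,000,000,000 bytes
Per item: 5.316 MiB = 5,574,230.016 bytes
⌊128,000,000,000 / 5,574,230.016⌋ = 22,962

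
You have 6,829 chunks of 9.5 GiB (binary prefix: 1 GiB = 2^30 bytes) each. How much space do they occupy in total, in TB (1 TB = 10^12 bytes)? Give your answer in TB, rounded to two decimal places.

69.66 TB

Total = 6,829 × 9.5 GiB = 64875.5 GiB
= 64875.5 × 1,073,741,824 bytes = 69,659,537,702,912 bytes
1 TB = 1,000,000,000,000 bytes
69,659,537,702,912 / 1,000,000,000,000 = 69.66 TB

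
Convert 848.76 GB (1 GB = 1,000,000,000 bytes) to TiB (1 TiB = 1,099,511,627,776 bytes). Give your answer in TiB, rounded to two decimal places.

0.77 TiB

848.76 GB = 848.76 × 10^9 bytes = 848,760,000,000 bytes
1 TiB = 2^40 bytes = 1,099,511,627,776 bytes
848,760,000,000 / 1,099,511,627,776 = 0.77 TiB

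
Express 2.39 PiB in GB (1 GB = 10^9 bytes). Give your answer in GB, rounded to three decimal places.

2.39 PiB × 1,125,899,906,842,624 bytes/PiB = 2,690,900,777,353,871.36 bytes
1 GB = 1,000,000,000 bytes
2,690,900,777,353,871.36 / 1,000,000,000 = 2,690,900.777 GB

2,690,900.777 GB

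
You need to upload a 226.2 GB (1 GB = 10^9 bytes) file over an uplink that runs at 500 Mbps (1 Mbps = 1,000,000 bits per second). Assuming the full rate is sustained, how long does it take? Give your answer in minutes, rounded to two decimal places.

226.2 GB = 226,200,000,000 bytes = 1,809,600,000,000 bits
500 Mbps = 500,000,000 bits/s
time = 1,809,600,000,000 / 500,000,000 = 3,619.200 s
3,619.200 s / 60 = 60.32 minutes

60.32 minutes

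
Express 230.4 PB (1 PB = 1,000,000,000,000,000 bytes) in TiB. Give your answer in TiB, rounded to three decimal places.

230.4 PB = 230.4 × 10^15 bytes = 230,400,000,000,000,000 bytes
1 TiB = 2^40 bytes = 1,099,511,627,776 bytes
230,400,000,000,000,000 / 1,099,511,627,776 = 209,547.579 TiB

209,547.579 TiB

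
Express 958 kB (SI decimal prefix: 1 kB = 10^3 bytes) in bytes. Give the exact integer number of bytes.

958 × 1,000 = 958,000 bytes  (1 kB = 10^3 bytes)

958,000 bytes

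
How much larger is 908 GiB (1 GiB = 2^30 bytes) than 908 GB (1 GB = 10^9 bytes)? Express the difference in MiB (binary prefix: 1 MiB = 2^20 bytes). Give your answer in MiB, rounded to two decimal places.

908 GiB = 908 × 1,073,741,824 = 974,957,576,192 bytes
908 GB = 908 × 1,000,000,000 = 908,000,000,000 bytes
difference = 66,957,576,192 bytes
66,957,576,192 / 1,048,576 = 63,855.72 MiB

63,855.72 MiB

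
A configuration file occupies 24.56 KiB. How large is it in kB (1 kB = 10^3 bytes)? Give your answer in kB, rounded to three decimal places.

24.56 KiB = 24.56 × 2^10 bytes = 25,149.44 bytes
1 kB = 10^3 bytes = 1,000 bytes
25,149.44 / 1,000 = 25.149 kB

25.149 kB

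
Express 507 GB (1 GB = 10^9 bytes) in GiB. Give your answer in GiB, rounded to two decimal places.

472.18 GiB

507 GB = 507 × 10^9 bytes = 507,000,000,000 bytes
1 GiB = 2^30 bytes = 1,073,741,824 bytes
507,000,000,000 / 1,073,741,824 = 472.18 GiB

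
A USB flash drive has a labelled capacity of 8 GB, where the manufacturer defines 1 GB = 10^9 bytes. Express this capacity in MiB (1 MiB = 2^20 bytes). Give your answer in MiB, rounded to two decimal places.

7,629.39 MiB

8 GB = 8 × 10^9 bytes = 8,000,000,000 bytes
1 MiB = 1,048,576 bytes
8,000,000,000 / 1,048,576 = 7,629.39 MiB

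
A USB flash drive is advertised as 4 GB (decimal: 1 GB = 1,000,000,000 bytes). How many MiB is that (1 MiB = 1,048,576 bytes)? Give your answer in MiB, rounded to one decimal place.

4 GB = 4 × 10^9 bytes = 4,000,000,000 bytes
1 MiB = 1,048,576 bytes
4,000,000,000 / 1,048,576 = 3,814.7 MiB

3,814.7 MiB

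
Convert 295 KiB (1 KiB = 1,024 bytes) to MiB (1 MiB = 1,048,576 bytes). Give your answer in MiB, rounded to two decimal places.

0.29 MiB

295 KiB × 1,024 bytes/KiB = 302,080 bytes
1 MiB = 2^20 bytes = 1,048,576 bytes
302,080 / 1,048,576 = 0.29 MiB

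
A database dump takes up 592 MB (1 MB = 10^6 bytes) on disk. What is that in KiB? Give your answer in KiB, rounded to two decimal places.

592 MB = 592 × 10^6 bytes = 592,000,000 bytes
1 KiB = 2^10 bytes = 1,024 bytes
592,000,000 / 1,024 = 578,125.00 KiB

578,125.00 KiB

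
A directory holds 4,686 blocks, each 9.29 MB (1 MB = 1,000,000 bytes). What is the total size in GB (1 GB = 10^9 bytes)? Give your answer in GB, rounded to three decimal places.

Total = 4,686 × 9.29 MB = 43532.94 MB
= 43532.94 × 1,000,000 bytes = 43,532,940,000 bytes
1 GB = 1,000,000,000 bytes
43,532,940,000 / 1,000,000,000 = 43.533 GB

43.533 GB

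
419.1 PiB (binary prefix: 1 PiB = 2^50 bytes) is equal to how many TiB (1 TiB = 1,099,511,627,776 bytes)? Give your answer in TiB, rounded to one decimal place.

419.1 PiB × 1,125,899,906,842,624 bytes/PiB = 471,864,650,957,743,718.4 bytes
1 TiB = 1,099,511,627,776 bytes
471,864,650,957,743,718.4 / 1,099,511,627,776 = 429,158.4 TiB

429,158.4 TiB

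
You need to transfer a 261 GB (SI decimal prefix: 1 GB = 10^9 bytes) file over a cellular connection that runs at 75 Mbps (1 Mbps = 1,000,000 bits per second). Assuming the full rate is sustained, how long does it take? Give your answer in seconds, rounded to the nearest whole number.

27,840 seconds

261 GB = 261,000,000,000 bytes = 2,088,000,000,000 bits
75 Mbps = 75,000,000 bits/s
time = 2,088,000,000,000 / 75,000,000 = 27,840 s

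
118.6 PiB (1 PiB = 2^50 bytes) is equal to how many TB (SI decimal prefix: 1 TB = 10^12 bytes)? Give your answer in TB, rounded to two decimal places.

133,531.73 TB

118.6 PiB = 118.6 × 2^50 bytes = 133,531,728,951,535,206.4 bytes
1 TB = 1,000,000,000,000 bytes
133,531,728,951,535,206.4 / 1,000,000,000,000 = 133,531.73 TB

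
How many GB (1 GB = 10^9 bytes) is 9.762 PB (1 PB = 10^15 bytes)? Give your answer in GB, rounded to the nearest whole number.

9.762 PB × 1,000,000,000,000,000 bytes/PB = 9,762,000,000,000,000 bytes
1 GB = 10^9 bytes = 1,000,000,000 bytes
9,762,000,000,000,000 / 1,000,000,000 = 9,762,000 GB

9,762,000 GB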